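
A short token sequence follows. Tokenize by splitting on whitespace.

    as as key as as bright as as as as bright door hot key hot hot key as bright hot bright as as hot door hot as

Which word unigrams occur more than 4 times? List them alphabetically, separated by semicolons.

as; hot

Unigram counts meeting the condition (more than 4 times):
  as: 12
  hot: 6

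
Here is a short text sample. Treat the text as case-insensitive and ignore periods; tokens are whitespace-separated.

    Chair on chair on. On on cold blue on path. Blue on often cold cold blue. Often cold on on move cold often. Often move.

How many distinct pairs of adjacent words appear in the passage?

18

25 tokens → 24 bigram windows in total.
Repeated bigrams (each contributes count−1 duplicates):
  on on: 3
  blue on: 2
  chair on: 2
  cold blue: 2
  often cold: 2
6 duplicate windows → 24 − 6 = 18 distinct.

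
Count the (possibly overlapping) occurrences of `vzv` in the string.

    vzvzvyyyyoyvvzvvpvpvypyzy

3

Sliding a length-3 window over the 25 characters (23 positions):
  position 1–3: vzv
  position 3–5: vzv
  position 13–15: vzv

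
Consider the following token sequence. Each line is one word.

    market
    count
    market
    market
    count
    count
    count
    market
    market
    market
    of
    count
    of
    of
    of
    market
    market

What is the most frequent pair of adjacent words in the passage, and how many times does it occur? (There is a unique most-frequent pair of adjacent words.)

Bigram frequencies (highest first):
  market market: 4
  market count: 2
  count market: 2
  count count: 2
  of of: 2
  market of: 1
  … (3 more, each ≤ 1)

"market market", 4 times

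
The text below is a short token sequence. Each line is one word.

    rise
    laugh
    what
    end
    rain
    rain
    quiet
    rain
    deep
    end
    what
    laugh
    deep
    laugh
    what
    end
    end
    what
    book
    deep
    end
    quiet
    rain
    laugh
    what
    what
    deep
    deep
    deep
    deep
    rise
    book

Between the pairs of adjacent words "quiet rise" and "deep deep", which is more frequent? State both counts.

"quiet rise": 0 occurrences
"deep deep": 3 occurrences

"deep deep" (3 vs 0)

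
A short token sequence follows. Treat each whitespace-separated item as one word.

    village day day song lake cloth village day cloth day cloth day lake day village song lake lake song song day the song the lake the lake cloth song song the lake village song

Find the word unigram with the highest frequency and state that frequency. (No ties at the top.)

"song", 8 times

Unigram frequencies (highest first):
  song: 8
  day: 7
  lake: 7
  village: 4
  cloth: 4
  the: 4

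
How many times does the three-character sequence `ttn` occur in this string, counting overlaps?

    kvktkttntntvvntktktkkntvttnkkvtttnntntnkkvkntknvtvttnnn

Sliding a length-3 window over the 55 characters (53 positions):
  position 6–8: ttn
  position 25–27: ttn
  position 32–34: ttn
  position 51–53: ttn

4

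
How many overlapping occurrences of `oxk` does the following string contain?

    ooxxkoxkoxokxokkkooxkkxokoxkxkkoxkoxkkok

Sliding a length-3 window over the 40 characters (38 positions):
  position 6–8: oxk
  position 19–21: oxk
  position 26–28: oxk
  position 32–34: oxk
  position 35–37: oxk

5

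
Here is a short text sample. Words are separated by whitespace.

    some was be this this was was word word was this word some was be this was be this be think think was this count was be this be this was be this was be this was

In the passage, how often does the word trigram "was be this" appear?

6

Scanning the 35 overlapping trigram windows for "was be this":
  position 2–4: was be this
  position 14–16: was be this
  position 17–19: was be this
  position 26–28: was be this
  position 31–33: was be this
  position 34–36: was be this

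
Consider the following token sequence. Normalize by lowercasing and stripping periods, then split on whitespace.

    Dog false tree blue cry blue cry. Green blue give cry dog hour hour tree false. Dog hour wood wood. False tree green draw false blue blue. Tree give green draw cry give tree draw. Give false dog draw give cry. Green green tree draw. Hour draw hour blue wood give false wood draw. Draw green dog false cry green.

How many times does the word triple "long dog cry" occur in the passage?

0

Scanning the 58 overlapping trigram windows for "long dog cry":
  (none found)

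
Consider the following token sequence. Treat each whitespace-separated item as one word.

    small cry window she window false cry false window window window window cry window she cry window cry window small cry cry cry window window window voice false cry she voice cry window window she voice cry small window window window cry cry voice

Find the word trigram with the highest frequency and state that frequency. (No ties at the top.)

Trigram frequencies (highest first):
  window window window: 4
  cry window she: 2
  window window cry: 2
  window cry window: 2
  cry window window: 2
  she voice cry: 2
  … (28 more, each ≤ 1)

"window window window", 4 times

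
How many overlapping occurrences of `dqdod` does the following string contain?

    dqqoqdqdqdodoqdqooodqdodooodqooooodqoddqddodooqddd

Sliding a length-5 window over the 50 characters (46 positions):
  position 8–12: dqdod
  position 20–24: dqdod

2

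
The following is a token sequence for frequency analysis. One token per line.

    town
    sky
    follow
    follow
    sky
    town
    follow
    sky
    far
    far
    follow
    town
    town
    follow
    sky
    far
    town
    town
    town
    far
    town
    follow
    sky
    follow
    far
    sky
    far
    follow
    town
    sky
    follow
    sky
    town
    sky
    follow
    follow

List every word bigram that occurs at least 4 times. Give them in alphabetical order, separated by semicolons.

follow sky; sky follow

Bigram counts meeting the condition (at least 4 times):
  follow sky: 5
  sky follow: 4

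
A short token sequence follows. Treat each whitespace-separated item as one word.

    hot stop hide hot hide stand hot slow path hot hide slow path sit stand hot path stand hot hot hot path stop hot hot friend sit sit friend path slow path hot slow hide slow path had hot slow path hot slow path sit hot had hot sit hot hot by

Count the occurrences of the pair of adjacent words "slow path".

Scanning the 51 overlapping bigram windows for "slow path":
  position 8–9: slow path
  position 12–13: slow path
  position 31–32: slow path
  position 36–37: slow path
  position 40–41: slow path
  position 43–44: slow path

6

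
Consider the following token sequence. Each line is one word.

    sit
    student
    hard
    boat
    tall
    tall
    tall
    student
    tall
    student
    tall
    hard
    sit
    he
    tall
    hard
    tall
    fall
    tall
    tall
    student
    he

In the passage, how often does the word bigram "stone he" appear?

Scanning the 21 overlapping bigram windows for "stone he":
  (none found)

0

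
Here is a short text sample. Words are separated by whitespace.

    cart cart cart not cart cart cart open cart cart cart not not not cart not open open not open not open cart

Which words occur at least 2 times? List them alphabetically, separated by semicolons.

Unigram counts meeting the condition (at least 2 times):
  cart: 11
  not: 7
  open: 5

cart; not; open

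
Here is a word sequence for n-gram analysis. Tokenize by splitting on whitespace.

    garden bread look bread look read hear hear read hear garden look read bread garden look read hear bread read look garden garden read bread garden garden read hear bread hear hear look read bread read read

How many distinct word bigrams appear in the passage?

20

37 tokens → 36 bigram windows in total.
Repeated bigrams (each contributes count−1 duplicates):
  look read: 4
  read hear: 4
  read bread: 3
  bread garden: 2
  bread look: 2
  bread read: 2
  garden garden: 2
  garden look: 2
  … (3 more repeated)
16 duplicate windows → 36 − 16 = 20 distinct.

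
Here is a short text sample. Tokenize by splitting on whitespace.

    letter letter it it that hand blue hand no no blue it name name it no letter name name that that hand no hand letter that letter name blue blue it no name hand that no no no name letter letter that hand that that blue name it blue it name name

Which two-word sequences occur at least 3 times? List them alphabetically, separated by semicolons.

Bigram counts meeting the condition (at least 3 times):
  blue it: 3
  name name: 3
  no no: 3
  that hand: 3

blue it; name name; no no; that hand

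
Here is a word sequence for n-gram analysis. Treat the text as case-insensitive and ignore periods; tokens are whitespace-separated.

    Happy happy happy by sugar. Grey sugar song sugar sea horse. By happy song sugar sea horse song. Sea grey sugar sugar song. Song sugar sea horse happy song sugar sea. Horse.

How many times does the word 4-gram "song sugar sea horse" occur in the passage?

Scanning the 29 overlapping 4-gram windows for "song sugar sea horse":
  position 8–11: song sugar sea horse
  position 14–17: song sugar sea horse
  position 24–27: song sugar sea horse
  position 29–32: song sugar sea horse

4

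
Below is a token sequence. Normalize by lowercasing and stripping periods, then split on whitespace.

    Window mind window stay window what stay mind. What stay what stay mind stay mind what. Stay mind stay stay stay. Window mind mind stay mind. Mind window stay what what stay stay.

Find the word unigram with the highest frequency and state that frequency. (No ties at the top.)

Unigram frequencies (highest first):
  stay: 13
  mind: 9
  what: 6
  window: 5

"stay", 13 times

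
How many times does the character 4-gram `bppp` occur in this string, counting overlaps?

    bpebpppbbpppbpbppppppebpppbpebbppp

Sliding a length-4 window over the 34 characters (31 positions):
  position 4–7: bppp
  position 9–12: bppp
  position 15–18: bppp
  position 23–26: bppp
  position 31–34: bppp

5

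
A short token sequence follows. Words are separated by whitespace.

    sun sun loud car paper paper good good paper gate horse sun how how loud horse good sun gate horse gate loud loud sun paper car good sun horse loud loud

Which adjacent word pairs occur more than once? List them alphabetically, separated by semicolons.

Bigram counts meeting the condition (more than once):
  gate horse: 2
  good sun: 2
  loud loud: 2

gate horse; good sun; loud loud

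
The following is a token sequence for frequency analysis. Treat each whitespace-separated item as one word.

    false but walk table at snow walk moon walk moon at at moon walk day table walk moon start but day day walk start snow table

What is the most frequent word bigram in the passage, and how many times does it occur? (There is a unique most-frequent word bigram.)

"walk moon", 3 times

Bigram frequencies (highest first):
  walk moon: 3
  moon walk: 2
  false but: 1
  but walk: 1
  walk table: 1
  table at: 1
  … (16 more, each ≤ 1)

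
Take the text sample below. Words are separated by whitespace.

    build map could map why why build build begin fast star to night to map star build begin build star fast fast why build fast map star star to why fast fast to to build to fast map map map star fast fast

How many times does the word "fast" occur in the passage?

Scanning the 43 tokens for "fast":
  position 10: fast
  position 21: fast
  position 22: fast
  position 25: fast
  position 31: fast
  position 32: fast
  position 37: fast
  position 42: fast
  position 43: fast

9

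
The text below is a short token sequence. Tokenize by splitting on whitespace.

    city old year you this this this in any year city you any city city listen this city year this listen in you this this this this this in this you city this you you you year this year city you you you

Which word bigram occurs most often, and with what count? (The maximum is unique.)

"this this", 6 times

Bigram frequencies (highest first):
  this this: 6
  you you: 4
  you this: 2
  this in: 2
  year city: 2
  city you: 2
  … (22 more, each ≤ 2)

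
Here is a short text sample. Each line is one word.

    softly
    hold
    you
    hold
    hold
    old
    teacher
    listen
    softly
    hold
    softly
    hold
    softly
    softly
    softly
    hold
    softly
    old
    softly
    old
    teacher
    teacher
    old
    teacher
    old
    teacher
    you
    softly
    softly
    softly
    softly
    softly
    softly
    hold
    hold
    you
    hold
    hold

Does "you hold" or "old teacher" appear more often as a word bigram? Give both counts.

"you hold": 2 occurrences
"old teacher": 4 occurrences

"old teacher" (4 vs 2)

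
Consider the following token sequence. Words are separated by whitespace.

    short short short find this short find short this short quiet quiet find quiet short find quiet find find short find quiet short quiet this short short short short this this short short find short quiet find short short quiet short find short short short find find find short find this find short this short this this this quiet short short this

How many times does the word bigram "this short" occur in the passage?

Scanning the 61 overlapping bigram windows for "this short":
  position 5–6: this short
  position 9–10: this short
  position 25–26: this short
  position 31–32: this short
  position 54–55: this short

5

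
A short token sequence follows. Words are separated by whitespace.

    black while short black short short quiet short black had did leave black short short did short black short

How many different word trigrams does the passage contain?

15

19 tokens → 17 trigram windows in total.
Repeated trigrams (each contributes count−1 duplicates):
  black short short: 2
  short black short: 2
2 duplicate windows → 17 − 2 = 15 distinct.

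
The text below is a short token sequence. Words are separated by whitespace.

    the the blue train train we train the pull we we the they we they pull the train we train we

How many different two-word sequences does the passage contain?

21 tokens → 20 bigram windows in total.
Repeated bigrams (each contributes count−1 duplicates):
  train we: 3
  we train: 2
3 duplicate windows → 20 − 3 = 17 distinct.

17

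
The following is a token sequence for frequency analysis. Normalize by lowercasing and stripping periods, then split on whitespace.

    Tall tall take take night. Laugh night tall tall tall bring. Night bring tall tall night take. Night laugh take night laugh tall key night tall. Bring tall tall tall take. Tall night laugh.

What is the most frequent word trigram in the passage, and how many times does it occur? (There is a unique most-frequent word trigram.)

Trigram frequencies (highest first):
  take night laugh: 3
  tall tall take: 2
  tall tall tall: 2
  bring tall tall: 2
  tall take take: 1
  take take night: 1
  … (21 more, each ≤ 1)

"take night laugh", 3 times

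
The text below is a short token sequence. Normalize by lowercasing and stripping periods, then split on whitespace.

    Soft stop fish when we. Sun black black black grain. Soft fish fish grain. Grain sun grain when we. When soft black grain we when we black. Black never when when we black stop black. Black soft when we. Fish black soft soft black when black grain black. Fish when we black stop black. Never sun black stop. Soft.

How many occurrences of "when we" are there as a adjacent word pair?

6

Scanning the 58 overlapping bigram windows for "when we":
  position 4–5: when we
  position 18–19: when we
  position 25–26: when we
  position 31–32: when we
  position 38–39: when we
  position 50–51: when we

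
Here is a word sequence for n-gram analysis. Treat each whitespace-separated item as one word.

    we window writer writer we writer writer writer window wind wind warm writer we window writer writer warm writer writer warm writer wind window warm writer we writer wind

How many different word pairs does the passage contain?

14

29 tokens → 28 bigram windows in total.
Repeated bigrams (each contributes count−1 duplicates):
  writer writer: 5
  warm writer: 4
  writer we: 3
  we window: 2
  we writer: 2
  window writer: 2
  writer warm: 2
  writer wind: 2
14 duplicate windows → 28 − 14 = 14 distinct.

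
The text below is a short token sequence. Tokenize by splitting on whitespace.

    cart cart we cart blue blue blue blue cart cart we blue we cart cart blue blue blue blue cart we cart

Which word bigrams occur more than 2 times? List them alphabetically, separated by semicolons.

blue blue; cart cart; cart we; we cart

Bigram counts meeting the condition (more than 2 times):
  blue blue: 6
  cart cart: 3
  cart we: 3
  we cart: 3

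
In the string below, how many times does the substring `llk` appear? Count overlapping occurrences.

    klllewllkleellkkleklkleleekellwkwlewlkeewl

Sliding a length-3 window over the 42 characters (40 positions):
  position 7–9: llk
  position 13–15: llk

2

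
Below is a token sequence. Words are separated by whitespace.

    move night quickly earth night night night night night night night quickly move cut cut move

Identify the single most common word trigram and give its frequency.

Trigram frequencies (highest first):
  night night night: 5
  move night quickly: 1
  night quickly earth: 1
  quickly earth night: 1
  earth night night: 1
  night night quickly: 1
  … (4 more, each ≤ 1)

"night night night", 5 times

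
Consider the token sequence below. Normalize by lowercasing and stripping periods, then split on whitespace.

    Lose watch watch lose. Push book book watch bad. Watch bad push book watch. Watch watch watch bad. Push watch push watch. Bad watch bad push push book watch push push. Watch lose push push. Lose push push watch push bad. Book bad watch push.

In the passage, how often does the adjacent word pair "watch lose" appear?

Scanning the 44 overlapping bigram windows for "watch lose":
  position 3–4: watch lose
  position 32–33: watch lose

2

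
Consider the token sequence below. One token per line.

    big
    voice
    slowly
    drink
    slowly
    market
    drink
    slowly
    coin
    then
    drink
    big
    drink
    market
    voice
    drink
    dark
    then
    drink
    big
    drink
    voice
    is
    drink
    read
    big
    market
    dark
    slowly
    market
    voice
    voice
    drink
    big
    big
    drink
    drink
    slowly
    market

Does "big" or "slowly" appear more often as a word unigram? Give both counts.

"big" (6 vs 5)

"big": 6 occurrences
"slowly": 5 occurrences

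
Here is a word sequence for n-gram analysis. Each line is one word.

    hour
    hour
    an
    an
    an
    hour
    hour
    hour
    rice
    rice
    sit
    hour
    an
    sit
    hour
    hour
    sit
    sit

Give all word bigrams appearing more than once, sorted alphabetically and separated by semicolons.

Bigram counts meeting the condition (more than once):
  an an: 2
  hour an: 2
  hour hour: 4
  sit hour: 2

an an; hour an; hour hour; sit hour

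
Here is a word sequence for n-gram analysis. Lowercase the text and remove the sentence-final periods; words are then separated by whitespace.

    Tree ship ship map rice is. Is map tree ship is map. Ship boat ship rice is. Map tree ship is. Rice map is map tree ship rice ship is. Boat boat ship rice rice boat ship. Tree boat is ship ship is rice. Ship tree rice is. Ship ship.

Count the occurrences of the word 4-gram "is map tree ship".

3

Scanning the 47 overlapping 4-gram windows for "is map tree ship":
  position 7–10: is map tree ship
  position 17–20: is map tree ship
  position 24–27: is map tree ship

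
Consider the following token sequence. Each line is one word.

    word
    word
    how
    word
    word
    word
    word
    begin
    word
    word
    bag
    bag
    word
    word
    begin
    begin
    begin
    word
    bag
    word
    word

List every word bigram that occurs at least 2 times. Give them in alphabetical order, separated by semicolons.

bag word; begin begin; begin word; word bag; word begin; word word

Bigram counts meeting the condition (at least 2 times):
  bag word: 2
  begin begin: 2
  begin word: 2
  word bag: 2
  word begin: 2
  word word: 7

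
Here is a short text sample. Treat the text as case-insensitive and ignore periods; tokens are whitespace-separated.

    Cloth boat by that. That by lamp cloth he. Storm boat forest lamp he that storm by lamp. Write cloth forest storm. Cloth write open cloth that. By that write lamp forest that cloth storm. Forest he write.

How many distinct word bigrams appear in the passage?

38 tokens → 37 bigram windows in total.
Repeated bigrams (each contributes count−1 duplicates):
  by lamp: 2
  by that: 2
  that by: 2
3 duplicate windows → 37 − 3 = 34 distinct.

34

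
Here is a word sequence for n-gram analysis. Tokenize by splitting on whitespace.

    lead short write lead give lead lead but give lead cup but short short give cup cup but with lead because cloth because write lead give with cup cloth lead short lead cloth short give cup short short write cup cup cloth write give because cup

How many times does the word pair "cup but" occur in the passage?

2

Scanning the 45 overlapping bigram windows for "cup but":
  position 11–12: cup but
  position 17–18: cup but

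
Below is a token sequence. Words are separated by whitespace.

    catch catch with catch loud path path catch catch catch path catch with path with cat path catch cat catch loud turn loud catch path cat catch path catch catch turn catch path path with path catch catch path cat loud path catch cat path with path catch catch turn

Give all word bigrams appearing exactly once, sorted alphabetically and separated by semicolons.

Bigram counts meeting the condition (exactly once):
  cat loud: 1
  loud catch: 1
  loud turn: 1
  turn catch: 1
  turn loud: 1
  with cat: 1
  with catch: 1

cat loud; loud catch; loud turn; turn catch; turn loud; with cat; with catch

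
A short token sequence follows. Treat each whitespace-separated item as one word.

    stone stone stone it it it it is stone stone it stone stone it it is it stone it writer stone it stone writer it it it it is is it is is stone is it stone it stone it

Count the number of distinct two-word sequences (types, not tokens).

40 tokens → 39 bigram windows in total.
Repeated bigrams (each contributes count−1 duplicates):
  it it: 7
  stone it: 7
  it stone: 5
  it is: 4
  stone stone: 4
  is it: 3
  is is: 2
  is stone: 2
26 duplicate windows → 39 − 26 = 13 distinct.

13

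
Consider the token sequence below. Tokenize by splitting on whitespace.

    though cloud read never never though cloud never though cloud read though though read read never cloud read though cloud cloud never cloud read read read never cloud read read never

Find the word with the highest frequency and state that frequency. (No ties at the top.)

"read", 10 times

Unigram frequencies (highest first):
  read: 10
  cloud: 8
  never: 7
  though: 6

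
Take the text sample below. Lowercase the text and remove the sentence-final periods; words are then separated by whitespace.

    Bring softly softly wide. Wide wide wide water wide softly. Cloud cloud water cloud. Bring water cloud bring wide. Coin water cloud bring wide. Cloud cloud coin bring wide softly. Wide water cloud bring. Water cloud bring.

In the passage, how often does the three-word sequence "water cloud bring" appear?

5

Scanning the 35 overlapping trigram windows for "water cloud bring":
  position 13–15: water cloud bring
  position 16–18: water cloud bring
  position 21–23: water cloud bring
  position 32–34: water cloud bring
  position 35–37: water cloud bring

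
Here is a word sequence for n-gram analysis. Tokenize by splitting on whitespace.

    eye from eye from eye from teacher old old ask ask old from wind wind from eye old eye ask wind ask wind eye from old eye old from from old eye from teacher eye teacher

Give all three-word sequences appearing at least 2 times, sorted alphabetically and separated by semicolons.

Trigram counts meeting the condition (at least 2 times):
  eye from eye: 2
  eye from teacher: 2
  from eye from: 2
  from old eye: 2

eye from eye; eye from teacher; from eye from; from old eye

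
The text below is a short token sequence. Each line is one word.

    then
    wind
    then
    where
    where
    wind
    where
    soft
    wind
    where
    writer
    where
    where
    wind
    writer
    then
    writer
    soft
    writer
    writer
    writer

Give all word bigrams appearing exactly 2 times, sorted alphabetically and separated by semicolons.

Bigram counts meeting the condition (exactly 2 times):
  where where: 2
  where wind: 2
  wind where: 2
  writer writer: 2

where where; where wind; wind where; writer writer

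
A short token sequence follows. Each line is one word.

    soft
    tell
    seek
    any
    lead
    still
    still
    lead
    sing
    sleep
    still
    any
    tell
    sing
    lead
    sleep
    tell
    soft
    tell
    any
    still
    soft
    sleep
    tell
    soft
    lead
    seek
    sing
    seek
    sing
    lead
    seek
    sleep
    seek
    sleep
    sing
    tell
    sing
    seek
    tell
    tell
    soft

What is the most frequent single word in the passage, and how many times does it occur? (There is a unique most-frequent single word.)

"tell", 8 times

Unigram frequencies (highest first):
  tell: 8
  seek: 6
  sing: 6
  soft: 5
  lead: 5
  sleep: 5
  … (2 more, each ≤ 4)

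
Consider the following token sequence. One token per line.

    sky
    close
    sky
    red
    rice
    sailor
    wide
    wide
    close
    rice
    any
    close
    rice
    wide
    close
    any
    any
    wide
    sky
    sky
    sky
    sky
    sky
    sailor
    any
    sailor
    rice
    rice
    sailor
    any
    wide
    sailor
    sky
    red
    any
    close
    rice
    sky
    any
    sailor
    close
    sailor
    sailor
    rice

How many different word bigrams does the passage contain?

44 tokens → 43 bigram windows in total.
Repeated bigrams (each contributes count−1 duplicates):
  sky sky: 4
  close rice: 3
  any close: 2
  any sailor: 2
  any wide: 2
  rice sailor: 2
  sailor any: 2
  sailor rice: 2
  … (2 more repeated)
13 duplicate windows → 43 − 13 = 30 distinct.

30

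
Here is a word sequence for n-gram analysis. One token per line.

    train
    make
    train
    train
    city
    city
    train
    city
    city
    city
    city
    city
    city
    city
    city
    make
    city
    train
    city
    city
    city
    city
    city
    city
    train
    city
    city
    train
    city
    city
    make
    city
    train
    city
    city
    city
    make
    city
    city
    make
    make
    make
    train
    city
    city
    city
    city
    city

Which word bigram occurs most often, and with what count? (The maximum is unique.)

Bigram frequencies (highest first):
  city city: 22
  train city: 7
  city train: 5
  city make: 4
  make city: 3
  make train: 2
  … (3 more, each ≤ 2)

"city city", 22 times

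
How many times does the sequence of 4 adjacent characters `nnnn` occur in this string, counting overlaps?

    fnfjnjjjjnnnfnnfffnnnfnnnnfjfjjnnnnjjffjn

Sliding a length-4 window over the 41 characters (38 positions):
  position 23–26: nnnn
  position 32–35: nnnn

2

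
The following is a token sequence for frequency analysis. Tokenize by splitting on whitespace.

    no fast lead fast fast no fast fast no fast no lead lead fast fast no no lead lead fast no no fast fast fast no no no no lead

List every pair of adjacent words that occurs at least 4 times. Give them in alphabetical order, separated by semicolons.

Bigram counts meeting the condition (at least 4 times):
  fast fast: 5
  fast no: 6
  no fast: 4
  no no: 5

fast fast; fast no; no fast; no no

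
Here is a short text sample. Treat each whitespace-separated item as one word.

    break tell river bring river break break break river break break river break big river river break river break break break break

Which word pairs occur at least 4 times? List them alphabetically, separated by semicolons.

break break; river break

Bigram counts meeting the condition (at least 4 times):
  break break: 6
  river break: 5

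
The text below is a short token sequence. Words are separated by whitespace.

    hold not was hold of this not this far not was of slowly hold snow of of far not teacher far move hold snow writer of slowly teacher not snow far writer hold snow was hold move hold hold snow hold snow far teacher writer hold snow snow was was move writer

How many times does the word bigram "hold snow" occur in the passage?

Scanning the 51 overlapping bigram windows for "hold snow":
  position 14–15: hold snow
  position 23–24: hold snow
  position 33–34: hold snow
  position 39–40: hold snow
  position 41–42: hold snow
  position 46–47: hold snow

6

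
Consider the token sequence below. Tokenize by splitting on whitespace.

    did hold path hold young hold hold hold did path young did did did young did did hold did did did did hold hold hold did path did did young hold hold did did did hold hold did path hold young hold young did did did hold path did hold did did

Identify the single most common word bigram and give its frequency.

"did did", 12 times

Bigram frequencies (highest first):
  did did: 12
  did hold: 6
  hold hold: 6
  hold did: 6
  hold young: 3
  young hold: 3
  … (7 more, each ≤ 3)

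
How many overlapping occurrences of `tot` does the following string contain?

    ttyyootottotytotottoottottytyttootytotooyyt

Sliding a length-3 window over the 43 characters (41 positions):
  position 7–9: tot
  position 10–12: tot
  position 14–16: tot
  position 16–18: tot
  position 23–25: tot
  position 36–38: tot

6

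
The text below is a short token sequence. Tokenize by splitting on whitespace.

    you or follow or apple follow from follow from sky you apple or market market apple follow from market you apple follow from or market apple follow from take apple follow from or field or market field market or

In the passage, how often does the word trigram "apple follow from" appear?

5

Scanning the 37 overlapping trigram windows for "apple follow from":
  position 5–7: apple follow from
  position 16–18: apple follow from
  position 21–23: apple follow from
  position 26–28: apple follow from
  position 30–32: apple follow from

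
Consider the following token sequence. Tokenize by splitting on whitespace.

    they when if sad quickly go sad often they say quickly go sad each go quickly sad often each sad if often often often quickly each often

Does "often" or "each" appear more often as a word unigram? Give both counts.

"often": 6 occurrences
"each": 3 occurrences

"often" (6 vs 3)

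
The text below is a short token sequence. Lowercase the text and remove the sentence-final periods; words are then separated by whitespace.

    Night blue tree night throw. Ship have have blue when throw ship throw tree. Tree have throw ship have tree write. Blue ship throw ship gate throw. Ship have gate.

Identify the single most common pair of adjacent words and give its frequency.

"throw ship", 5 times

Bigram frequencies (highest first):
  throw ship: 5
  ship have: 3
  ship throw: 2
  night blue: 1
  blue tree: 1
  tree night: 1
  … (16 more, each ≤ 1)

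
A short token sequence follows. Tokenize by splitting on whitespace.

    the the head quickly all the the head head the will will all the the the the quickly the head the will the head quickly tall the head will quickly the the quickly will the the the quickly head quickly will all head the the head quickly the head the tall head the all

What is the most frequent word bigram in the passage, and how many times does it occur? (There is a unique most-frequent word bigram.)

Bigram frequencies (highest first):
  the the: 9
  the head: 7
  head the: 5
  head quickly: 4
  the quickly: 3
  quickly the: 3
  … (17 more, each ≤ 2)

"the the", 9 times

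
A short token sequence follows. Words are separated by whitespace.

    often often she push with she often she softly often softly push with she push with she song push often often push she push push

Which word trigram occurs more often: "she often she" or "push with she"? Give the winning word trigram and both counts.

"she often she": 1 occurrence
"push with she": 3 occurrences

"push with she" (3 vs 1)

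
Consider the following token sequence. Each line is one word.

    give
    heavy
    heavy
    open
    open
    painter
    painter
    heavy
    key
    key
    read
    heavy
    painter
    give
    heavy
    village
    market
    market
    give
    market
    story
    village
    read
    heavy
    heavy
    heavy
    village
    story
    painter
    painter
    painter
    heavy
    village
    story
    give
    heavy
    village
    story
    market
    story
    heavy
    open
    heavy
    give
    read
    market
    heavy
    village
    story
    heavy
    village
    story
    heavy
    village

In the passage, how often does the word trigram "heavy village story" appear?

5

Scanning the 52 overlapping trigram windows for "heavy village story":
  position 26–28: heavy village story
  position 32–34: heavy village story
  position 36–38: heavy village story
  position 47–49: heavy village story
  position 50–52: heavy village story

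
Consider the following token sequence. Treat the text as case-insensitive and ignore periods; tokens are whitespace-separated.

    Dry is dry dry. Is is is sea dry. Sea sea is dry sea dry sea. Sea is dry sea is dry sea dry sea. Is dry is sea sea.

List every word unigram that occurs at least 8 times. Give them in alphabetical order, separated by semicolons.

Unigram counts meeting the condition (at least 8 times):
  dry: 10
  is: 9
  sea: 11

dry; is; sea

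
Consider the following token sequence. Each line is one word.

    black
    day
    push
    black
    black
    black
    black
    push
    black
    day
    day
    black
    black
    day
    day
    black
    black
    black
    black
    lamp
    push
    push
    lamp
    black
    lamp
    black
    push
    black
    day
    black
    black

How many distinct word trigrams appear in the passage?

31 tokens → 29 trigram windows in total.
Repeated trigrams (each contributes count−1 duplicates):
  black black black: 4
  day black black: 3
  black day day: 2
  black push black: 2
  day day black: 2
  push black day: 2
9 duplicate windows → 29 − 9 = 20 distinct.

20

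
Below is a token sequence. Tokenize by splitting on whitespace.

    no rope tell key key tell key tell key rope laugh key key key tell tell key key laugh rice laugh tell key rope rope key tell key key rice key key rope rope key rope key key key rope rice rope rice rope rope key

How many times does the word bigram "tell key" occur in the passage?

Scanning the 45 overlapping bigram windows for "tell key":
  position 3–4: tell key
  position 6–7: tell key
  position 8–9: tell key
  position 16–17: tell key
  position 22–23: tell key
  position 27–28: tell key

6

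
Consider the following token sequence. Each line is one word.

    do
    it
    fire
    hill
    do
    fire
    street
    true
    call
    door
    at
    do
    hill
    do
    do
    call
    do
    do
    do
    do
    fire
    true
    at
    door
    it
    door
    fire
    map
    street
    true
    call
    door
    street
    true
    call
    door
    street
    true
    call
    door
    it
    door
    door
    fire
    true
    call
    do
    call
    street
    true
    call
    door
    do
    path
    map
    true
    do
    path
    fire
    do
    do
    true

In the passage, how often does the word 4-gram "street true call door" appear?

5

Scanning the 59 overlapping 4-gram windows for "street true call door":
  position 7–10: street true call door
  position 29–32: street true call door
  position 33–36: street true call door
  position 37–40: street true call door
  position 49–52: street true call door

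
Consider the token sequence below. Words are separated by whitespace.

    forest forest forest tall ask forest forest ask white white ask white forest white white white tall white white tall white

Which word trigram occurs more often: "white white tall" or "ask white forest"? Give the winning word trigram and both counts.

"white white tall": 2 occurrences
"ask white forest": 1 occurrence

"white white tall" (2 vs 1)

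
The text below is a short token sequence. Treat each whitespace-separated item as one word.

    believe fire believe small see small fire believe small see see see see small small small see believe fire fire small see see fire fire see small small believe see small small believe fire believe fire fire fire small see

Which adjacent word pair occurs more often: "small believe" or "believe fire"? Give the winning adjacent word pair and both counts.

"believe fire" (4 vs 2)

"small believe": 2 occurrences
"believe fire": 4 occurrences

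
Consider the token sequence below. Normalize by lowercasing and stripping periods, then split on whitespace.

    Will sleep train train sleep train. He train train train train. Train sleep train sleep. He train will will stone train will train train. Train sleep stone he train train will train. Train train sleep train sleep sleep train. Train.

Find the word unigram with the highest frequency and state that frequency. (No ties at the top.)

Unigram frequencies (highest first):
  train: 22
  sleep: 8
  will: 5
  he: 3
  stone: 2

"train", 22 times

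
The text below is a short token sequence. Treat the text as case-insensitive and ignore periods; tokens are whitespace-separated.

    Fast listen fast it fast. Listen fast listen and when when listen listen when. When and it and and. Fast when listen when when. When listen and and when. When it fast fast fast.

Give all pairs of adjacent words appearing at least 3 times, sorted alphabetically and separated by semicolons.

Bigram counts meeting the condition (at least 3 times):
  fast listen: 3
  when listen: 3
  when when: 5

fast listen; when listen; when when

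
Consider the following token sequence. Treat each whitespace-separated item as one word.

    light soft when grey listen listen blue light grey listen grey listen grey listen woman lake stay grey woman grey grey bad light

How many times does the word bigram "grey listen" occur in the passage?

Scanning the 22 overlapping bigram windows for "grey listen":
  position 4–5: grey listen
  position 9–10: grey listen
  position 11–12: grey listen
  position 13–14: grey listen

4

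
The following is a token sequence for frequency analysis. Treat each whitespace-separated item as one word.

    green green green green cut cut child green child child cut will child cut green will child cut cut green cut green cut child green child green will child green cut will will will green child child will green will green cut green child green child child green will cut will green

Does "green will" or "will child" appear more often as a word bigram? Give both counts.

"green will": 4 occurrences
"will child": 3 occurrences

"green will" (4 vs 3)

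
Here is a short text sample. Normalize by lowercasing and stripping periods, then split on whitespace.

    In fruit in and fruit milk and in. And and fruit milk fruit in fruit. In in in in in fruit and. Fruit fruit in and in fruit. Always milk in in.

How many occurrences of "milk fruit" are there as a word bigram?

1

Scanning the 31 overlapping bigram windows for "milk fruit":
  position 12–13: milk fruit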